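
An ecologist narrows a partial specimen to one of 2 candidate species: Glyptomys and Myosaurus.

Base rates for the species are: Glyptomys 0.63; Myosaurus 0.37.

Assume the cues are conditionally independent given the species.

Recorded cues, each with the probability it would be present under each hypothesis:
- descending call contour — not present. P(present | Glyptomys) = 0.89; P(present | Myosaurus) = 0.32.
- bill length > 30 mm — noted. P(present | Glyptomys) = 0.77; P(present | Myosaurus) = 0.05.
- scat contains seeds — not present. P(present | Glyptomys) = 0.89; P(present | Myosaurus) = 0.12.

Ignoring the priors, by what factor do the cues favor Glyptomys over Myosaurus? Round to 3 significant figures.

Joint likelihood of the cue pattern under each hypothesis (using 1 − P(present | H) for each absent cue):
  Glyptomys: (1 − 0.89) × 0.77 × (1 − 0.89) = 0.009317
  Myosaurus: (1 − 0.32) × 0.05 × (1 − 0.12) = 0.02992
Bayes factor = 0.009317 / 0.02992 ≈ 0.311

0.311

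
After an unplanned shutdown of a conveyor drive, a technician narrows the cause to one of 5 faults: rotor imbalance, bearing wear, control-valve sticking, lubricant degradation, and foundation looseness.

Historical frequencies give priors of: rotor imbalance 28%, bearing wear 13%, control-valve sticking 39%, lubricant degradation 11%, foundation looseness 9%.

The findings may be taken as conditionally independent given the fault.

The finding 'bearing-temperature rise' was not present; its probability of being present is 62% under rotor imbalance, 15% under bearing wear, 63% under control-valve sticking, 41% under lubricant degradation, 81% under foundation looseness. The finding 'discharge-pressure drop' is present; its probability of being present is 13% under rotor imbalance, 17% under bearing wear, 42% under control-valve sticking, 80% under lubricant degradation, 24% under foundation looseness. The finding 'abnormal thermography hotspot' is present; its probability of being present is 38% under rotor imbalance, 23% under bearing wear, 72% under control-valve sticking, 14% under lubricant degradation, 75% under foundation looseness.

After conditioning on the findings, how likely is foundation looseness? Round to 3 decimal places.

0.048

By Bayes' rule with conditional independence, the unnormalized weight for each hypothesis is prior × ∏ likelihoods (using 1 − P(present | H) for each absent finding):
  rotor imbalance: 0.28 × (1 − 0.62) × 0.13 × 0.38 = 0.0052562
  bearing wear: 0.13 × (1 − 0.15) × 0.17 × 0.23 = 0.0043206
  control-valve sticking: 0.39 × (1 − 0.63) × 0.42 × 0.72 = 0.043636
  lubricant degradation: 0.11 × (1 − 0.41) × 0.80 × 0.14 = 0.0072688
  foundation looseness: 0.09 × (1 − 0.81) × 0.24 × 0.75 = 0.003078
Normalizing constant Z = 0.0052562 + 0.0043206 + 0.043636 + 0.0072688 + 0.003078 = 0.06356.
P(foundation looseness | evidence) = 0.003078 / 0.06356 ≈ 0.048.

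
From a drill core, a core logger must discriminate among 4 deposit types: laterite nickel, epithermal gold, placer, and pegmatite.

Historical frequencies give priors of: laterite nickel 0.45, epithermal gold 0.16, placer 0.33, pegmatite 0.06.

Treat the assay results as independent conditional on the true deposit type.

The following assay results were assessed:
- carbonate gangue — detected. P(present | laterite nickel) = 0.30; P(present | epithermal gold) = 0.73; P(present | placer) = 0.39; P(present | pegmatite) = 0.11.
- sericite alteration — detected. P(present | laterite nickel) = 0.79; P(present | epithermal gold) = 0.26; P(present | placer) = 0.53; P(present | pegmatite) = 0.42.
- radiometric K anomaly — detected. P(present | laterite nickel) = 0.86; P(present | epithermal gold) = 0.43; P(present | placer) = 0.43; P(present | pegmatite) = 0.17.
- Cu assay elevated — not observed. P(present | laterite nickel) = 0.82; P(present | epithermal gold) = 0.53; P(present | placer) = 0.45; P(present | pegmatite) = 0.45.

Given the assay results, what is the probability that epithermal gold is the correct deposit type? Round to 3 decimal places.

0.157

By Bayes' rule with conditional independence, the unnormalized weight for each hypothesis is prior × ∏ likelihoods (using 1 − P(present | H) for each absent assay result):
  laterite nickel: 0.45 × 0.30 × 0.79 × 0.86 × (1 − 0.82) = 0.016509
  epithermal gold: 0.16 × 0.73 × 0.26 × 0.43 × (1 − 0.53) = 0.0061374
  placer: 0.33 × 0.39 × 0.53 × 0.43 × (1 − 0.45) = 0.016132
  pegmatite: 0.06 × 0.11 × 0.42 × 0.17 × (1 − 0.45) = 0.00025918
Normalizing constant Z = 0.016509 + 0.0061374 + 0.016132 + 0.00025918 = 0.039038.
P(epithermal gold | evidence) = 0.0061374 / 0.039038 ≈ 0.157.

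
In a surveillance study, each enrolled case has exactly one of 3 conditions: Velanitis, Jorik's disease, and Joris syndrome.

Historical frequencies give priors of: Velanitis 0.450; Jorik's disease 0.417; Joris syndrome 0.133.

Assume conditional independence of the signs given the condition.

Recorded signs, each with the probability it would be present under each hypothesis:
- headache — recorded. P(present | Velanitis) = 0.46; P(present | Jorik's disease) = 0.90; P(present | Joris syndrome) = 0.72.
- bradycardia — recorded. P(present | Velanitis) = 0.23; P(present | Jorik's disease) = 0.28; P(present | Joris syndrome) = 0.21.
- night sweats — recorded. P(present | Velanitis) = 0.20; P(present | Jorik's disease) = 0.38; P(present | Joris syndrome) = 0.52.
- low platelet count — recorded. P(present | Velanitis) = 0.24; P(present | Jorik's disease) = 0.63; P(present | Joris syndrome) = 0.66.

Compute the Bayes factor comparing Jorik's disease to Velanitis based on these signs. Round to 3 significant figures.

Take the product of per-sign likelihoods under each hypothesis, then divide.
  Jorik's disease: 0.90 × 0.28 × 0.38 × 0.63 = 0.060329
  Velanitis: 0.46 × 0.23 × 0.20 × 0.24 = 0.0050784
Bayes factor = 0.060329 / 0.0050784 ≈ 11.9

11.9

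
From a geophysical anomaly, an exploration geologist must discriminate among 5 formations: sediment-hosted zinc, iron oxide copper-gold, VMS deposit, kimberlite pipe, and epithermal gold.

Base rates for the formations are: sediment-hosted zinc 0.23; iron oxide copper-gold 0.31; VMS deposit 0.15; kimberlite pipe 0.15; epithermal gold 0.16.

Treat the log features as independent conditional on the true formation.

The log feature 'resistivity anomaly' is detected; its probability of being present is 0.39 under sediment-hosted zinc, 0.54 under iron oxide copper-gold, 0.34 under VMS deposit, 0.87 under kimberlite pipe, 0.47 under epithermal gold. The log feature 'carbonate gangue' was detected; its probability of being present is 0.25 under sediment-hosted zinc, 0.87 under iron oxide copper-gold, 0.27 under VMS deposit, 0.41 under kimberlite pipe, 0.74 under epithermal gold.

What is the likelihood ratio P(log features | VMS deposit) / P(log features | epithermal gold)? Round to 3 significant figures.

0.264

Joint likelihood of the log feature pattern under each hypothesis:
  VMS deposit: 0.34 × 0.27 = 0.0918
  epithermal gold: 0.47 × 0.74 = 0.3478
Bayes factor = 0.0918 / 0.3478 ≈ 0.264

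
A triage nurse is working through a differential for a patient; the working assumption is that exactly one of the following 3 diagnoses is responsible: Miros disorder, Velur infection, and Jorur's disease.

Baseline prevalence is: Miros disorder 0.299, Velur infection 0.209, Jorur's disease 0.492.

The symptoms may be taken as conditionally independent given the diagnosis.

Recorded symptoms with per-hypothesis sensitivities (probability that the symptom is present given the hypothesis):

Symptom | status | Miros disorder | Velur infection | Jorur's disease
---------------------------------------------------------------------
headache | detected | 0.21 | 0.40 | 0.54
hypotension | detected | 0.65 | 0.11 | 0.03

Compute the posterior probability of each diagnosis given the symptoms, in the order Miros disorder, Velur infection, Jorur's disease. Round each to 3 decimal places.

For each hypothesis, the unnormalized posterior weight is prior × product of the symptom likelihoods:
  Miros disorder: 0.299 × 0.21 × 0.65 = 0.040814
  Velur infection: 0.209 × 0.40 × 0.11 = 0.009196
  Jorur's disease: 0.492 × 0.54 × 0.03 = 0.0079704
Marginal likelihood of the evidence = 0.05798.
P(Miros disorder | evidence) = 0.040814 / 0.05798 ≈ 0.704
P(Velur infection | evidence) = 0.009196 / 0.05798 ≈ 0.159
P(Jorur's disease | evidence) = 0.0079704 / 0.05798 ≈ 0.137

0.704, 0.159, 0.137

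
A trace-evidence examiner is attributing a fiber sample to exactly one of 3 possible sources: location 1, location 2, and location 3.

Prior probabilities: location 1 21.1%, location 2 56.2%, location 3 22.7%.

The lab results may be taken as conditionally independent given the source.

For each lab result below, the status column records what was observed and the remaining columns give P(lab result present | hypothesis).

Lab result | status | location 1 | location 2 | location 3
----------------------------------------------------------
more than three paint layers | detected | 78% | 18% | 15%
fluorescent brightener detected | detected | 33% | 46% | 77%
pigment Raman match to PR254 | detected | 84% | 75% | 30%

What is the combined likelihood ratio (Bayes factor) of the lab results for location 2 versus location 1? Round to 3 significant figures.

Joint likelihood of the lab result pattern under each hypothesis:
  location 2: 0.18 × 0.46 × 0.75 = 0.0621
  location 1: 0.78 × 0.33 × 0.84 = 0.21622
Bayes factor = 0.0621 / 0.21622 ≈ 0.287

0.287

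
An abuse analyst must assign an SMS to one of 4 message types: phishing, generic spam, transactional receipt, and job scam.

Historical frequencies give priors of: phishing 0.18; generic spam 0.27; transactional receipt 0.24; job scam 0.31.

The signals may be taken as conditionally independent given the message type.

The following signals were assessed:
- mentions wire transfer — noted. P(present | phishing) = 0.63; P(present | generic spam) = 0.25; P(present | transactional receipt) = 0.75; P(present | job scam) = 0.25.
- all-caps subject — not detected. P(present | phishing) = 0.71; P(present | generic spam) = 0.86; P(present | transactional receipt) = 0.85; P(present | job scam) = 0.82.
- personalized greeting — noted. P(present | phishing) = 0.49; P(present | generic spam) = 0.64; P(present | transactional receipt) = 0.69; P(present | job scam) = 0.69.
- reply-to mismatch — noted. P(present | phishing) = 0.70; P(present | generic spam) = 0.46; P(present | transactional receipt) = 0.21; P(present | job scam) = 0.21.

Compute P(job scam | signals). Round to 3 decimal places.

Multiply each prior by the joint likelihood of the signal pattern (using 1 − P(present | H) for each absent signal):
  phishing: 0.18 × 0.63 × (1 − 0.71) × 0.49 × 0.70 = 0.01128
  generic spam: 0.27 × 0.25 × (1 − 0.86) × 0.64 × 0.46 = 0.0027821
  transactional receipt: 0.24 × 0.75 × (1 − 0.85) × 0.69 × 0.21 = 0.0039123
  job scam: 0.31 × 0.25 × (1 − 0.82) × 0.69 × 0.21 = 0.0020214
The unnormalized weights sum to 0.019996.
P(job scam | evidence) = 0.0020214 / 0.019996 ≈ 0.101.

0.101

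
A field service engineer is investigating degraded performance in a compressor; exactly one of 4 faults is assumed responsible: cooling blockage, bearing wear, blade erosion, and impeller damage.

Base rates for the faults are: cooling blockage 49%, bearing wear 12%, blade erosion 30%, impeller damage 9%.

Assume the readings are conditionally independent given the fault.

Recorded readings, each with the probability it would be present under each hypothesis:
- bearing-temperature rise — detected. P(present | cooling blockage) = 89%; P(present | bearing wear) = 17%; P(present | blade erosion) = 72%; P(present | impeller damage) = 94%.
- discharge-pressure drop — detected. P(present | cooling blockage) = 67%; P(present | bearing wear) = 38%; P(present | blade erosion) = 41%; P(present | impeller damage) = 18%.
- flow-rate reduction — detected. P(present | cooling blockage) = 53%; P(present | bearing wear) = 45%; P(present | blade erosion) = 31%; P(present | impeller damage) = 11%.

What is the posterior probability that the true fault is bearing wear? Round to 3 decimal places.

0.019

By Bayes' rule with conditional independence, the unnormalized weight for each hypothesis is prior × ∏ likelihoods:
  cooling blockage: 0.49 × 0.89 × 0.67 × 0.53 = 0.15486
  bearing wear: 0.12 × 0.17 × 0.38 × 0.45 = 0.0034884
  blade erosion: 0.30 × 0.72 × 0.41 × 0.31 = 0.027454
  impeller damage: 0.09 × 0.94 × 0.18 × 0.11 = 0.0016751
The unnormalized weights sum to 0.18748.
P(bearing wear | evidence) = 0.0034884 / 0.18748 ≈ 0.019.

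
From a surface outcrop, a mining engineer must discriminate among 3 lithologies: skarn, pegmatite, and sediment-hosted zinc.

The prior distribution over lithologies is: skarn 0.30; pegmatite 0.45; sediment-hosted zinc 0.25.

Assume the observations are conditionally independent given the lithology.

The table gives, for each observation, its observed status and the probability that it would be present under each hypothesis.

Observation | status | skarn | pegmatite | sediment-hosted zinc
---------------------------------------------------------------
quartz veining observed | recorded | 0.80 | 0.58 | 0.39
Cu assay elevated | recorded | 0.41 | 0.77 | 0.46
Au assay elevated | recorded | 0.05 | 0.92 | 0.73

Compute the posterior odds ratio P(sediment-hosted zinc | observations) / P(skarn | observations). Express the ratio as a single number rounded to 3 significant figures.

The normalizing constant cancels in an odds ratio, so compute prior × likelihood for the two hypotheses only:
  sediment-hosted zinc: 0.25 × 0.39 × 0.46 × 0.73 = 0.03274
  skarn: 0.30 × 0.80 × 0.41 × 0.05 = 0.00492
Odds(sediment-hosted zinc : skarn) = 0.03274 / 0.00492 ≈ 6.65.

6.65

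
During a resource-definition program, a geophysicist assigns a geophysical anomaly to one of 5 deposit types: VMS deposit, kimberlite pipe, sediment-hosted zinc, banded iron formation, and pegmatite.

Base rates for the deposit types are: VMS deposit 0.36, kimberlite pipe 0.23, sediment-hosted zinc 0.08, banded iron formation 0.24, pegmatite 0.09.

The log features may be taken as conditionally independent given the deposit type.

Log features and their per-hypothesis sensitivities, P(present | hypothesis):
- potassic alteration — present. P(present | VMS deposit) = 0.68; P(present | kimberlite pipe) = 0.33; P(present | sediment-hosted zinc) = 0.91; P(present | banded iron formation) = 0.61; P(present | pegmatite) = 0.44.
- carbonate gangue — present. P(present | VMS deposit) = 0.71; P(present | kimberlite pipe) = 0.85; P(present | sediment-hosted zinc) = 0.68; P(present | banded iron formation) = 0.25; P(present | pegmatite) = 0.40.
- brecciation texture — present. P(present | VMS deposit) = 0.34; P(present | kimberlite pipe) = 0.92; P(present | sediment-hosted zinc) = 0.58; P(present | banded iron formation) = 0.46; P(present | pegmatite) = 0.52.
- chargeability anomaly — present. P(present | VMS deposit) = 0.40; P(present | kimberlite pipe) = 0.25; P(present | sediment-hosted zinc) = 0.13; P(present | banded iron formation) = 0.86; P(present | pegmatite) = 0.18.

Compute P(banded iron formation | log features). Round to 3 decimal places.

0.249

By Bayes' rule with conditional independence, the unnormalized weight for each hypothesis is prior × ∏ likelihoods:
  VMS deposit: 0.36 × 0.68 × 0.71 × 0.34 × 0.40 = 0.023638
  kimberlite pipe: 0.23 × 0.33 × 0.85 × 0.92 × 0.25 = 0.014838
  sediment-hosted zinc: 0.08 × 0.91 × 0.68 × 0.58 × 0.13 = 0.0037326
  banded iron formation: 0.24 × 0.61 × 0.25 × 0.46 × 0.86 = 0.014479
  pegmatite: 0.09 × 0.44 × 0.40 × 0.52 × 0.18 = 0.0014826
The unnormalized weights sum to 0.058171.
P(banded iron formation | evidence) = 0.014479 / 0.058171 ≈ 0.249.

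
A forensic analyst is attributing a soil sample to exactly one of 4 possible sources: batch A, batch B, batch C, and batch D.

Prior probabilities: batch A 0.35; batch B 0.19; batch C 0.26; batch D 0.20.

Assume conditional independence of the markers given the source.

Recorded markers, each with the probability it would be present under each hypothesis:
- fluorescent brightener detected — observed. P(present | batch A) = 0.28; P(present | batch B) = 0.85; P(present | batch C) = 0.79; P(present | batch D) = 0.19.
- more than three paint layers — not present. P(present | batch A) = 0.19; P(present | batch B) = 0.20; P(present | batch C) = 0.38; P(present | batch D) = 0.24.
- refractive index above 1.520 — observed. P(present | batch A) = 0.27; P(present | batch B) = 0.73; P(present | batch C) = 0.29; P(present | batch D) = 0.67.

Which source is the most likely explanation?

For each hypothesis, the unnormalized posterior weight is prior × product of the marker likelihoods (using 1 − P(present | H) for each absent marker):
  batch A: 0.35 × 0.28 × (1 − 0.19) × 0.27 = 0.021433
  batch B: 0.19 × 0.85 × (1 − 0.20) × 0.73 = 0.094316
  batch C: 0.26 × 0.79 × (1 − 0.38) × 0.29 = 0.036931
  batch D: 0.20 × 0.19 × (1 − 0.24) × 0.67 = 0.01935
Marginal likelihood of the evidence = 0.17203.
P(batch A | evidence) ≈ 0.021433 / 0.17203 ≈ 0.125
P(batch B | evidence) ≈ 0.094316 / 0.17203 ≈ 0.548
P(batch C | evidence) ≈ 0.036931 / 0.17203 ≈ 0.215
P(batch D | evidence) ≈ 0.01935 / 0.17203 ≈ 0.112
The largest is 0.548, so batch B is most probable.

batch B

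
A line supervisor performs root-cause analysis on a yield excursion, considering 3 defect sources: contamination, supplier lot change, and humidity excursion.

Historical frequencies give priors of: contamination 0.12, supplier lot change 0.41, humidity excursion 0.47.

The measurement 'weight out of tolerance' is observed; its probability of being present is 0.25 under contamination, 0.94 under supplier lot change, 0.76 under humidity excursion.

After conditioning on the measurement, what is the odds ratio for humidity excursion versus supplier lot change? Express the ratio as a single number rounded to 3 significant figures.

0.927

Unnormalized posterior weight (prior times the measurement likelihood) for each of the two hypotheses:
  humidity excursion: 0.47 × 0.76 = 0.3572
  supplier lot change: 0.41 × 0.94 = 0.3854
Posterior odds = 0.3572 / 0.3854 ≈ 0.927.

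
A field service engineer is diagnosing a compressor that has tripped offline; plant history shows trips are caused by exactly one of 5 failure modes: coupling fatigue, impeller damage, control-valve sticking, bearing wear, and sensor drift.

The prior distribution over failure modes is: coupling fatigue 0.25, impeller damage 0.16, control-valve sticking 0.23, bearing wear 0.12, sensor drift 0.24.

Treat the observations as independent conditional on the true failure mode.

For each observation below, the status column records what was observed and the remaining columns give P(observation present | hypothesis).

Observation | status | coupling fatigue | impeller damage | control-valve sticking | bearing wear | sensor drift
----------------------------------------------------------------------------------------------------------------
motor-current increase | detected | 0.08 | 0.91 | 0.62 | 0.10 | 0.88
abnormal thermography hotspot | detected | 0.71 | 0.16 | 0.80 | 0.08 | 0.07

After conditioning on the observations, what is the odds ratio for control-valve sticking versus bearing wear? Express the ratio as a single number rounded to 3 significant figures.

Posterior odds equal prior odds times the likelihood ratio; only the two competing hypotheses matter.
  control-valve sticking: 0.23 × 0.62 × 0.80 = 0.11408
  bearing wear: 0.12 × 0.10 × 0.08 = 0.00096
Odds(control-valve sticking : bearing wear) = 0.11408 / 0.00096 ≈ 119.

119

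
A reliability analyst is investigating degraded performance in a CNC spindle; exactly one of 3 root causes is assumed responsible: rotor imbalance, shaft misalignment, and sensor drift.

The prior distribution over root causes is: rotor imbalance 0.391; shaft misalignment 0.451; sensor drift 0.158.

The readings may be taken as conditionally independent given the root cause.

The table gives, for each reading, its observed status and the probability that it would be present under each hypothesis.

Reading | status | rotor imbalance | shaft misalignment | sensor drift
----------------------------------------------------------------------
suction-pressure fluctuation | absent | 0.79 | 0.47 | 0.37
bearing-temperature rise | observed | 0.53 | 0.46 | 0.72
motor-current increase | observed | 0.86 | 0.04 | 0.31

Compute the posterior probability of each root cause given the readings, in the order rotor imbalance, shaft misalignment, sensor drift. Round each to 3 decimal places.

0.584, 0.069, 0.347

Multiply each prior by the joint likelihood of the reading pattern (using 1 − P(present | H) for each absent reading):
  rotor imbalance: 0.391 × (1 − 0.79) × 0.53 × 0.86 = 0.037426
  shaft misalignment: 0.451 × (1 − 0.47) × 0.46 × 0.04 = 0.0043982
  sensor drift: 0.158 × (1 − 0.37) × 0.72 × 0.31 = 0.022217
Normalizing constant Z = 0.037426 + 0.0043982 + 0.022217 = 0.064041.
P(rotor imbalance | evidence) = 0.037426 / 0.064041 ≈ 0.584
P(shaft misalignment | evidence) = 0.0043982 / 0.064041 ≈ 0.069
P(sensor drift | evidence) = 0.022217 / 0.064041 ≈ 0.347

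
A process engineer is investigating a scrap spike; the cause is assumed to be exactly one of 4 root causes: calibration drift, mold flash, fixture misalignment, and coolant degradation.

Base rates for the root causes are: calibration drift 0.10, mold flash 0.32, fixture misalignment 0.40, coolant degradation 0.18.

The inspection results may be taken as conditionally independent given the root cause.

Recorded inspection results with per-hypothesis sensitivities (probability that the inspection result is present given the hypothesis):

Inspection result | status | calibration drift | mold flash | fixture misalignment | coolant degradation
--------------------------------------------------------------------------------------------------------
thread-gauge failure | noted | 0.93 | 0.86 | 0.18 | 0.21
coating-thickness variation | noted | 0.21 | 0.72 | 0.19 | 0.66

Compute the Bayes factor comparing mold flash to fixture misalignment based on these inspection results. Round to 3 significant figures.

Joint likelihood of the inspection result pattern under each hypothesis:
  mold flash: 0.86 × 0.72 = 0.6192
  fixture misalignment: 0.18 × 0.19 = 0.0342
Bayes factor = 0.6192 / 0.0342 ≈ 18.1

18.1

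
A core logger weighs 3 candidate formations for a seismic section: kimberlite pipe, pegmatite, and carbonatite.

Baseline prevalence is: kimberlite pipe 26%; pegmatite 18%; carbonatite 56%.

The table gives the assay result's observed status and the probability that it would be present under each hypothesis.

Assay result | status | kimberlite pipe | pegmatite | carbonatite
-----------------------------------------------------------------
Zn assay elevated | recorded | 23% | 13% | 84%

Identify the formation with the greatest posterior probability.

carbonatite

By Bayes' rule, the unnormalized weight for each hypothesis is prior × likelihood:
  kimberlite pipe: 0.26 × 0.23 = 0.0598
  pegmatite: 0.18 × 0.13 = 0.0234
  carbonatite: 0.56 × 0.84 = 0.4704
Marginal likelihood of the evidence = 0.5536.
P(kimberlite pipe | evidence) ≈ 0.0598 / 0.5536 ≈ 0.108
P(pegmatite | evidence) ≈ 0.0234 / 0.5536 ≈ 0.042
P(carbonatite | evidence) ≈ 0.4704 / 0.5536 ≈ 0.850
The largest is 0.850, so carbonatite is most probable.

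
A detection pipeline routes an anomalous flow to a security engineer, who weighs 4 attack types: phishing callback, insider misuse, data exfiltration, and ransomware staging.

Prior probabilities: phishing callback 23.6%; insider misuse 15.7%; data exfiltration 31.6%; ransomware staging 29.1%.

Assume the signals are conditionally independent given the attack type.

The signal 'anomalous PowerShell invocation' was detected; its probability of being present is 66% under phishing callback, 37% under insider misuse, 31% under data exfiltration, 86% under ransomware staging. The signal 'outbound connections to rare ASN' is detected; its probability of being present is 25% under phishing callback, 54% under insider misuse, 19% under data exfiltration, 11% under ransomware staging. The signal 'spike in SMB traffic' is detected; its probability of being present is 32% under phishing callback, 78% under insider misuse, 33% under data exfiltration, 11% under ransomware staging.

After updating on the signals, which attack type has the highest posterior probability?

insider misuse

By Bayes' rule with conditional independence, the unnormalized weight for each hypothesis is prior × ∏ likelihoods:
  phishing callback: 0.236 × 0.66 × 0.25 × 0.32 = 0.012461
  insider misuse: 0.157 × 0.37 × 0.54 × 0.78 = 0.024468
  data exfiltration: 0.316 × 0.31 × 0.19 × 0.33 = 0.0061421
  ransomware staging: 0.291 × 0.86 × 0.11 × 0.11 = 0.0030281
Marginal likelihood of the evidence = 0.046099.
P(phishing callback | evidence) ≈ 0.012461 / 0.046099 ≈ 0.270
P(insider misuse | evidence) ≈ 0.024468 / 0.046099 ≈ 0.531
P(data exfiltration | evidence) ≈ 0.0061421 / 0.046099 ≈ 0.133
P(ransomware staging | evidence) ≈ 0.0030281 / 0.046099 ≈ 0.066
The largest is 0.531, so insider misuse is most probable.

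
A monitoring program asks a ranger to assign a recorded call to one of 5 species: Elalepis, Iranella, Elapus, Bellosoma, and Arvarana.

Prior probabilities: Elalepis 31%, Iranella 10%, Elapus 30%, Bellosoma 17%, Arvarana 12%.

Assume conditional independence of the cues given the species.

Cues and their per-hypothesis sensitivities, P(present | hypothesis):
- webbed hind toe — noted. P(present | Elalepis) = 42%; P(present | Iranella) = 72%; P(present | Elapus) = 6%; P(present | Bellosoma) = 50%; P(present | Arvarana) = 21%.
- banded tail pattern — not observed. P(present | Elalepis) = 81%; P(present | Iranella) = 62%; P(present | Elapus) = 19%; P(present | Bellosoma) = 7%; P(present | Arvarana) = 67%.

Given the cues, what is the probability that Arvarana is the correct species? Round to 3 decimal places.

0.054

Multiply each prior by the joint likelihood of the cue pattern (using 1 − P(present | H) for each absent cue):
  Elalepis: 0.31 × 0.42 × (1 − 0.81) = 0.024738
  Iranella: 0.10 × 0.72 × (1 − 0.62) = 0.02736
  Elapus: 0.30 × 0.06 × (1 − 0.19) = 0.01458
  Bellosoma: 0.17 × 0.50 × (1 − 0.07) = 0.07905
  Arvarana: 0.12 × 0.21 × (1 − 0.67) = 0.008316
Marginal likelihood of the evidence = 0.15404.
P(Arvarana | evidence) = 0.008316 / 0.15404 ≈ 0.054.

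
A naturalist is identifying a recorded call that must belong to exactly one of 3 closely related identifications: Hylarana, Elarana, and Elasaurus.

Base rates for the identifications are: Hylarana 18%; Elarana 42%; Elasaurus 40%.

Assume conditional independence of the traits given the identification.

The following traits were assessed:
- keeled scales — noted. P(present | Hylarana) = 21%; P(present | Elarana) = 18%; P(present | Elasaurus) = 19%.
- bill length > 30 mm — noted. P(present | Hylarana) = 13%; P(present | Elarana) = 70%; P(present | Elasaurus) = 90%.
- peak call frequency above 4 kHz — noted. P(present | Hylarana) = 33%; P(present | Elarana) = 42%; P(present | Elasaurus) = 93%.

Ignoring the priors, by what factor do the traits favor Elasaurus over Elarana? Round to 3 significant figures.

The Bayes factor is the ratio of the joint likelihoods of the trait pattern under the two hypotheses.
  Elasaurus: 0.19 × 0.90 × 0.93 = 0.15903
  Elarana: 0.18 × 0.70 × 0.42 = 0.05292
Bayes factor = 0.15903 / 0.05292 ≈ 3.01

3.01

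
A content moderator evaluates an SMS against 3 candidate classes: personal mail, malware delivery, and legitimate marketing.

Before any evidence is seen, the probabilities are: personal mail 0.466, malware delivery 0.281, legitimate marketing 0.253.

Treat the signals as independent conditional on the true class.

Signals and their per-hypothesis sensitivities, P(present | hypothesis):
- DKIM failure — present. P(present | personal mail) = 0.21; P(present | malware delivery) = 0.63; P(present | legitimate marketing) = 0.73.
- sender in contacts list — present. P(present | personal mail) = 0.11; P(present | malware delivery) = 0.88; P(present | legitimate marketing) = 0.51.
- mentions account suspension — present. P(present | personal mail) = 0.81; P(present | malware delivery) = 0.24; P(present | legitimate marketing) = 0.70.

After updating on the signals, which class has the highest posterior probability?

legitimate marketing

By Bayes' rule with conditional independence, the unnormalized weight for each hypothesis is prior × ∏ likelihoods:
  personal mail: 0.466 × 0.21 × 0.11 × 0.81 = 0.0087193
  malware delivery: 0.281 × 0.63 × 0.88 × 0.24 = 0.037389
  legitimate marketing: 0.253 × 0.73 × 0.51 × 0.70 = 0.065934
Marginal likelihood of the evidence = 0.11204.
P(personal mail | evidence) ≈ 0.0087193 / 0.11204 ≈ 0.078
P(malware delivery | evidence) ≈ 0.037389 / 0.11204 ≈ 0.334
P(legitimate marketing | evidence) ≈ 0.065934 / 0.11204 ≈ 0.588
The largest is 0.588, so legitimate marketing is most probable.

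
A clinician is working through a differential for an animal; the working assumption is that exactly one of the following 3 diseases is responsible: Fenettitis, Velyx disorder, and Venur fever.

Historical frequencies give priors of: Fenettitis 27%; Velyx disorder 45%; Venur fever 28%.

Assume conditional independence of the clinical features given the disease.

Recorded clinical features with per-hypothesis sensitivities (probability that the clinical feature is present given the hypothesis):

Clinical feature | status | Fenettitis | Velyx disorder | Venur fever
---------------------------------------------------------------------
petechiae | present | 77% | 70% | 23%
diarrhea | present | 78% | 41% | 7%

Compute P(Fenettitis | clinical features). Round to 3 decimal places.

Multiply each prior by the joint likelihood of the clinical feature pattern:
  Fenettitis: 0.27 × 0.77 × 0.78 = 0.16216
  Velyx disorder: 0.45 × 0.70 × 0.41 = 0.12915
  Venur fever: 0.28 × 0.23 × 0.07 = 0.004508
The unnormalized weights sum to 0.29582.
P(Fenettitis | evidence) = 0.16216 / 0.29582 ≈ 0.548.

0.548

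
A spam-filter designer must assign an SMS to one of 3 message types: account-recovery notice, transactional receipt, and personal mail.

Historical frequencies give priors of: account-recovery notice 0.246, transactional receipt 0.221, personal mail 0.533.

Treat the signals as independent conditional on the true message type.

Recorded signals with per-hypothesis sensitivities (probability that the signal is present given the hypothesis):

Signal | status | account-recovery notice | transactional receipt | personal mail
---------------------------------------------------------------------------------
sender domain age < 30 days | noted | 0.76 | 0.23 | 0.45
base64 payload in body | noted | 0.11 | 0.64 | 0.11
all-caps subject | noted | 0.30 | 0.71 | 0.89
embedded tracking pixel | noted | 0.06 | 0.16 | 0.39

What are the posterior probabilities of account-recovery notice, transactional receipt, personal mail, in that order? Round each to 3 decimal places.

Multiply each prior by the joint likelihood of the signal pattern:
  account-recovery notice: 0.246 × 0.76 × 0.11 × 0.30 × 0.06 = 0.00037018
  transactional receipt: 0.221 × 0.23 × 0.64 × 0.71 × 0.16 = 0.0036955
  personal mail: 0.533 × 0.45 × 0.11 × 0.89 × 0.39 = 0.0091577
Normalizing constant Z = 0.00037018 + 0.0036955 + 0.0091577 = 0.013223.
P(account-recovery notice | evidence) = 0.00037018 / 0.013223 ≈ 0.028
P(transactional receipt | evidence) = 0.0036955 / 0.013223 ≈ 0.279
P(personal mail | evidence) = 0.0091577 / 0.013223 ≈ 0.693

0.028, 0.279, 0.693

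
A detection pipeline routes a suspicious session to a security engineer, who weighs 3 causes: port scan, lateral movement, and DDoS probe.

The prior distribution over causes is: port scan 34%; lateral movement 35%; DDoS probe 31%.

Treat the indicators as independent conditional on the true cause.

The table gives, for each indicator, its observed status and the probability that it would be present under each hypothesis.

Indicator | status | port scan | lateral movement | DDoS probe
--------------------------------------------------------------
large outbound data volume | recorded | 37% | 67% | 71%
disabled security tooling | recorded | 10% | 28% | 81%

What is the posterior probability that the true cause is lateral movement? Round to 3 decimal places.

Multiply each prior by the joint likelihood of the indicator pattern:
  port scan: 0.34 × 0.37 × 0.10 = 0.01258
  lateral movement: 0.35 × 0.67 × 0.28 = 0.06566
  DDoS probe: 0.31 × 0.71 × 0.81 = 0.17828
Marginal likelihood of the evidence = 0.25652.
P(lateral movement | evidence) = 0.06566 / 0.25652 ≈ 0.256.

0.256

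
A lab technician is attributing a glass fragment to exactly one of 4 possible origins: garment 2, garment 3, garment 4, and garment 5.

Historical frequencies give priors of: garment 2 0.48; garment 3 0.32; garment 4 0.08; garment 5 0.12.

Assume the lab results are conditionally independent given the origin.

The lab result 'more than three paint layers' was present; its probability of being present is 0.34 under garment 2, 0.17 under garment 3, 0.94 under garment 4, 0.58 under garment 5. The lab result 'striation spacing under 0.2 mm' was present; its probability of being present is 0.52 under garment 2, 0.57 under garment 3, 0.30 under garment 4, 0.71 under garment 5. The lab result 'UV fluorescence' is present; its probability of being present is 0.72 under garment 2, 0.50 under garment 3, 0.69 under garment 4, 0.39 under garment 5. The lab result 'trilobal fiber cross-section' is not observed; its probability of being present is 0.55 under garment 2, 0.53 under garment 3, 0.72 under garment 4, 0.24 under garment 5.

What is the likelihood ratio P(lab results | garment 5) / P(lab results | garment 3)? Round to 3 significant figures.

5.36

The Bayes factor is the ratio of the joint likelihoods of the lab result pattern under the two hypotheses (using 1 − P(present | H) for each absent lab result).
  garment 5: 0.58 × 0.71 × 0.39 × (1 − 0.24) = 0.12206
  garment 3: 0.17 × 0.57 × 0.50 × (1 − 0.53) = 0.022772
Bayes factor = 0.12206 / 0.022772 ≈ 5.36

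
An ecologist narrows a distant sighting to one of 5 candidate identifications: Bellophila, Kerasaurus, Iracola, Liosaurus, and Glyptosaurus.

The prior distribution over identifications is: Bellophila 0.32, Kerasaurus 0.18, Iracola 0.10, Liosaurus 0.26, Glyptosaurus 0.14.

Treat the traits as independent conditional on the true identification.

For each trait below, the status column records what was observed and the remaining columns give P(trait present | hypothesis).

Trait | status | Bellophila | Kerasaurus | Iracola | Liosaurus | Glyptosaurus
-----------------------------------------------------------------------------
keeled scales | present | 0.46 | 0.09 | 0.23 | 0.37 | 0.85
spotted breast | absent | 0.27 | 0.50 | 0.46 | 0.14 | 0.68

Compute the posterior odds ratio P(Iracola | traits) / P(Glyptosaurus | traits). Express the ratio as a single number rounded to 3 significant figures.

Unnormalized posterior weight (prior times the trait likelihoods) for each of the two hypotheses (using 1 − P(present | H) for each absent trait):
  Iracola: 0.10 × 0.23 × (1 − 0.46) = 0.01242
  Glyptosaurus: 0.14 × 0.85 × (1 − 0.68) = 0.03808
Odds(Iracola : Glyptosaurus) = 0.01242 / 0.03808 ≈ 0.326.

0.326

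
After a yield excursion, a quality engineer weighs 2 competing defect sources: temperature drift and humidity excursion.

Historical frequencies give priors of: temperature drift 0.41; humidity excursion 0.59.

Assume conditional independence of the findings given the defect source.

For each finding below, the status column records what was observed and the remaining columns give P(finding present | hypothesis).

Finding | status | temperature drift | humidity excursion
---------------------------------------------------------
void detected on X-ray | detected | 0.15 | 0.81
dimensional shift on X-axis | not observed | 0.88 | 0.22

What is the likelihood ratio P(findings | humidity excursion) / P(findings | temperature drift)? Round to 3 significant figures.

35.1

Joint likelihood of the evidence pattern under each hypothesis (using 1 − P(present | H) for each absent finding):
  humidity excursion: 0.81 × (1 − 0.22) = 0.6318
  temperature drift: 0.15 × (1 − 0.88) = 0.018
Bayes factor = 0.6318 / 0.018 ≈ 35.1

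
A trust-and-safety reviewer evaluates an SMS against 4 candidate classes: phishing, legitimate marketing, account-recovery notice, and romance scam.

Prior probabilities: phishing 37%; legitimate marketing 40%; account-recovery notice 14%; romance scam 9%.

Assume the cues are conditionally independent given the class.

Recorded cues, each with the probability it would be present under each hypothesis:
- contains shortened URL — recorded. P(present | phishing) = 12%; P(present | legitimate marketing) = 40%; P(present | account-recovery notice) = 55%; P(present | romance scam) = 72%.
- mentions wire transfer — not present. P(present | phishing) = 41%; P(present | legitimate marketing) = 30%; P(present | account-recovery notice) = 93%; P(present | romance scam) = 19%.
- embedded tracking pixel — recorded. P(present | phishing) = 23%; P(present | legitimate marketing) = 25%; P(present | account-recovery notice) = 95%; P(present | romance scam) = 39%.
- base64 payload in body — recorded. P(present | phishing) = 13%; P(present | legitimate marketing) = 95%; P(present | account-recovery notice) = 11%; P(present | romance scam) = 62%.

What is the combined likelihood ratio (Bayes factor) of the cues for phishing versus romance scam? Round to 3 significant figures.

0.0150

Take the product of per-cue likelihoods under each hypothesis (using 1 − P(present | H) for each absent cue), then divide.
  phishing: 0.12 × (1 − 0.41) × 0.23 × 0.13 = 0.0021169
  romance scam: 0.72 × (1 − 0.19) × 0.39 × 0.62 = 0.14102
Bayes factor = 0.0021169 / 0.14102 ≈ 0.0150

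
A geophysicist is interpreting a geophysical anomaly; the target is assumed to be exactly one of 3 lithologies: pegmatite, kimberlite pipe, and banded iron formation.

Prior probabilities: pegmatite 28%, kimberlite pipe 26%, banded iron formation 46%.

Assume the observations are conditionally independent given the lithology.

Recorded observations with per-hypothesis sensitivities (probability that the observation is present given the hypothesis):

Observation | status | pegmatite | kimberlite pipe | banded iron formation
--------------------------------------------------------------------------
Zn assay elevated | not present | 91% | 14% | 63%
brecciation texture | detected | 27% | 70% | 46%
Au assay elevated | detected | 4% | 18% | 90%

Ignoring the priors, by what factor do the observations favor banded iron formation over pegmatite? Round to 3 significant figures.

Joint likelihood of the evidence pattern under each hypothesis (using 1 − P(present | H) for each absent observation):
  banded iron formation: (1 − 0.63) × 0.46 × 0.90 = 0.15318
  pegmatite: (1 − 0.91) × 0.27 × 0.04 = 0.000972
Bayes factor = 0.15318 / 0.000972 ≈ 158

158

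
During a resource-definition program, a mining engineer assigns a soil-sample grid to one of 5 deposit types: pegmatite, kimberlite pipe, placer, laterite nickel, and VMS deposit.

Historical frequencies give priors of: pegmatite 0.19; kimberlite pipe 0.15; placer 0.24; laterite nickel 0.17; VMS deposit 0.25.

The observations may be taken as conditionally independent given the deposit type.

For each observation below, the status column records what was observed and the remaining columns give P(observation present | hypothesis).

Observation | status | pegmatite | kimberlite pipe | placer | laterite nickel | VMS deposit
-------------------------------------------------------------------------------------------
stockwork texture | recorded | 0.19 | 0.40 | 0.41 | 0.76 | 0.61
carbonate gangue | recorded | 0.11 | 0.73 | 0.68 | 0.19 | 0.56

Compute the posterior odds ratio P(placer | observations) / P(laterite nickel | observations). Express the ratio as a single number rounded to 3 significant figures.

2.73

Posterior odds equal prior odds times the likelihood ratio; only the two competing hypotheses matter.
  placer: 0.24 × 0.41 × 0.68 = 0.066912
  laterite nickel: 0.17 × 0.76 × 0.19 = 0.024548
Posterior odds = 0.066912 / 0.024548 ≈ 2.73.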